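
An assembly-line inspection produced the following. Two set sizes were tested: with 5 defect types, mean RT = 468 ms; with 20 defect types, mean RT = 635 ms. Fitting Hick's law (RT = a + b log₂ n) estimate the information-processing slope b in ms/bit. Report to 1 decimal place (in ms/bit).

83.5 ms/bit

b = (RT₂ − RT₁)/(log₂ n₂ − log₂ n₁) = (635 − 468)/(4.3219 − 2.3219) = 83.500 ms/bit.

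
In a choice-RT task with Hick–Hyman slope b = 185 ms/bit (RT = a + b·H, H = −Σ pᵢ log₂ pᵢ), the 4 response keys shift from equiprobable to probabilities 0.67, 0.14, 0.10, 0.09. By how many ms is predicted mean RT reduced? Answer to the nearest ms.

The RT saving is b·ΔH. Equiprobable H₀ = log₂(4) = 2.0000 bits; with the given probabilities H = 1.4291 bits.
b·(H₀ − H) = 185 × (2.0000 − 1.4291) = 105.62 ms.

106 ms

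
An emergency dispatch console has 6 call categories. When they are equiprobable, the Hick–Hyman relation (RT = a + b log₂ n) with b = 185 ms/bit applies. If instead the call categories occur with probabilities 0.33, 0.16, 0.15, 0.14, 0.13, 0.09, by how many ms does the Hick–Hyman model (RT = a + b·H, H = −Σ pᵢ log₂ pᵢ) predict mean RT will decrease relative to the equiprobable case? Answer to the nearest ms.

The RT saving is b·ΔH. Equiprobable H₀ = log₂(6) = 2.5850 bits; with the given probabilities H = 2.4538 bits.
b·(H₀ − H) = 185 × (2.5850 − 2.4538) = 24.27 ms.

24 ms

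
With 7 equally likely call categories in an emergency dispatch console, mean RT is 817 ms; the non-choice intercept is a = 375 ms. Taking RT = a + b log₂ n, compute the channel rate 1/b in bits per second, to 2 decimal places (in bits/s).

Choice component = 817 − 375 = 442 ms over log₂(7) = 2.8074 bits.
b = 442 / 2.8074 = 157.444 ms/bit, so 1/b = 6.351 bits/s.

6.35 bits/s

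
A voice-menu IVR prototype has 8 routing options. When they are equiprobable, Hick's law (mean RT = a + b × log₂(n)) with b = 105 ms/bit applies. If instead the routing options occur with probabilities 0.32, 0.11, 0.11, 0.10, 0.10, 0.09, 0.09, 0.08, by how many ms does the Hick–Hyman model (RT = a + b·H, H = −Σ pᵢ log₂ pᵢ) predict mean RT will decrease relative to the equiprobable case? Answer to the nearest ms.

20 ms

The RT saving is b·ΔH. Equiprobable H₀ = log₂(8) = 3.0000 bits; with the given probabilities H = 2.8078 bits.
b·(H₀ − H) = 105 × (3.0000 − 2.8078) = 20.18 ms.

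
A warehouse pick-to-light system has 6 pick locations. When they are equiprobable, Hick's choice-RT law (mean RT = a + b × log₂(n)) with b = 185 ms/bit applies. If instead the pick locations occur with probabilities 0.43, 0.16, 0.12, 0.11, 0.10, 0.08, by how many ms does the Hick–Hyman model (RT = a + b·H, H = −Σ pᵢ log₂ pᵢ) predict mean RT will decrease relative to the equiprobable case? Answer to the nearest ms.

Equiprobable entropy H₀ = log₂ 6 = 2.5850 bits.
Skewed entropy H = −Σ pᵢ log₂ pᵢ = 2.2876 bits.
ΔRT = b·(H₀ − H) = 185 × 0.2973 = 55.01 ms.

55 ms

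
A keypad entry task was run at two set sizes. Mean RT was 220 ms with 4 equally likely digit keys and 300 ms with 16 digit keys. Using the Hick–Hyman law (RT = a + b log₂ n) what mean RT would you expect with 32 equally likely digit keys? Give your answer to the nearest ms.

340 ms

Fit slope and intercept:
  b = (300 − 220) / (log₂ 16 − log₂ 4) = 80 / (4 − 2) = 40 ms/bit
  a = 220 − 40 × 2 = 140 ms
Then RT(32) = 140 + 40 × log₂ 32 = 140 + 40 × 5 ≈ 340.000 ms.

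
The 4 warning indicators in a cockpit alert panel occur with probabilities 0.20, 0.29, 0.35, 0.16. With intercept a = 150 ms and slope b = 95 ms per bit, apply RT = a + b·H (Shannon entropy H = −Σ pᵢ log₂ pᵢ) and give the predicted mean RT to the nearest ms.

Entropy contributions −pᵢ log₂ pᵢ: 0.4644, 0.5179, 0.5301, 0.4230; sum H = 1.9354 bits.
RT = a + bH = 150 + 95·1.9354 = 333.86 ms.

334 ms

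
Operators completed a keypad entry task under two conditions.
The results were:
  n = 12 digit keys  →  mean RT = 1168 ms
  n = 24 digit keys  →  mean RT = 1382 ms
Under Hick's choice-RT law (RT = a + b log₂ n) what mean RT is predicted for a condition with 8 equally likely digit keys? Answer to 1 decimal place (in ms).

1042.8 ms

With log₂ n on the abscissa the relation is linear; from the two conditions:
  b = (1382 − 1168) / (log₂ 24 − log₂ 12) = 214 / (4.5850 − 3.5850) = 214.000 ms/bit
  a = 1168 − 214.000 × 3.5850 = 400.818 ms
Then RT(8) = 400.818 + 214.000 × log₂ 8 = 400.818 + 214.000 × 3 ≈ 1042.818 ms.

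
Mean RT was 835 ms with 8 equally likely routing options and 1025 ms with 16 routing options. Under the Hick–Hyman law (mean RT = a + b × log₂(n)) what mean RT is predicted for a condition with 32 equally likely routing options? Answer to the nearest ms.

With log₂ n on the abscissa the relation is linear; from the two conditions:
  b = (1025 − 835) / (log₂ 16 − log₂ 8) = 190 / (4 − 3) = 190 ms/bit
  a = 835 − 190 × 3 = 265 ms
Then RT(32) = 265 + 190 × log₂ 32 = 265 + 190 × 5 ≈ 1215.000 ms.

1215 ms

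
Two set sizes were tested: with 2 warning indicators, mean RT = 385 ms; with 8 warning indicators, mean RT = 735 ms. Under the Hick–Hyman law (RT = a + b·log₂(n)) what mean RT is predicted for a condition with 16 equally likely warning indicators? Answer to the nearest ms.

910 ms

Fit slope and intercept:
  b = (735 − 385) / (log₂ 8 − log₂ 2) = 350 / (3 − 1) = 175 ms/bit
  a = 385 − 175 × 1 = 210 ms
Then RT(16) = 210 + 175 × log₂ 16 = 210 + 175 × 4 ≈ 910.000 ms.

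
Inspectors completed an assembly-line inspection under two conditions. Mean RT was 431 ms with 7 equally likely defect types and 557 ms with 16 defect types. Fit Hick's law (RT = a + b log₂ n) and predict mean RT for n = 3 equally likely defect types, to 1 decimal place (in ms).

301.9 ms

RT is linear in log₂ n, so two points fix the line:
  b = (557 − 431) / (log₂ 16 − log₂ 7) = 126 / (4 − 2.8074) = 105.648 ms/bit
  a = 431 − 105.648 × 2.8074 = 134.410 ms
Then RT(3) = 134.410 + 105.648 × log₂ 3 = 134.410 + 105.648 × 1.5850 ≈ 301.857 ms.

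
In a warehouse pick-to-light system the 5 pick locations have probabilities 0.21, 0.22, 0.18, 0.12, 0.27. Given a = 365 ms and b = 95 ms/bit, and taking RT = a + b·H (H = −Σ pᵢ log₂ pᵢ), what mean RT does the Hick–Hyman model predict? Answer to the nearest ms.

Entropy contributions −pᵢ log₂ pᵢ: 0.4728, 0.4806, 0.4453, 0.3671, 0.5100; sum H = 2.2758 bits.
RT = a + bH = 365 + 95·2.2758 = 581.20 ms.

581 ms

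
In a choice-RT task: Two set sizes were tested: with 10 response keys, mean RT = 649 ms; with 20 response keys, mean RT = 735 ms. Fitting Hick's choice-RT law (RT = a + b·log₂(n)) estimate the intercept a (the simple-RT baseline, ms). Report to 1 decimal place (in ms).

363.3 ms

b = (RT₂ − RT₁)/(log₂ n₂ − log₂ n₁) = (735 − 649)/(4.3219 − 3.3219) = 86.000 ms/bit.
Intercept: a = 649 − 86.000·log₂(10) = 363.314 ms.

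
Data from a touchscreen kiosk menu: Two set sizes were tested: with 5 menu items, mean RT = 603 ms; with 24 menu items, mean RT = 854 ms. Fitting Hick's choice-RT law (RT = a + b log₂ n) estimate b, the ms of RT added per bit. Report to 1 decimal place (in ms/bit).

110.9 ms/bit

The slope on a log₂ axis is (854 − 603) / (4.5850 − 2.3219) = 110.913 ms/bit.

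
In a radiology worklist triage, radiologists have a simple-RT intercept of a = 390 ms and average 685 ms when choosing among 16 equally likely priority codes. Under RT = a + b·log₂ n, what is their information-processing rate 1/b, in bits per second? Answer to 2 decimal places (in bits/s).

b = (685 − 390)/log₂ 16 = 295/4 = 73.750 ms per bit = 0.07375 s/bit; the reciprocal is 13.559 bits/s.

13.56 bits/s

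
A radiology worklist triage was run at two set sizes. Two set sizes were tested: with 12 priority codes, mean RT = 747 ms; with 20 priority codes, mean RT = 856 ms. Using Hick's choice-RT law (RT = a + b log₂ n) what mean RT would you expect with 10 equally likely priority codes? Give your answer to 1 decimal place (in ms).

Solve the two-equation system in a and b:
  b = (856 − 747) / (log₂ 20 − log₂ 12) = 109 / (4.3219 − 3.5850) = 147.904 ms/bit
  a = 747 − 147.904 × 3.5850 = 216.770 ms
Then RT(10) = 216.770 + 147.904 × log₂ 10 = 216.770 + 147.904 × 3.3219 ≈ 708.096 ms.

708.1 ms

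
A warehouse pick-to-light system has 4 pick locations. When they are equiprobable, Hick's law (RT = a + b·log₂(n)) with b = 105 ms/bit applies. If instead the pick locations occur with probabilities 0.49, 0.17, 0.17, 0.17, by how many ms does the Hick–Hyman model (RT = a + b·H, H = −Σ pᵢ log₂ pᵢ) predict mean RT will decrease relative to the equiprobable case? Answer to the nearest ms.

The RT saving is b·ΔH. Equiprobable H₀ = log₂(4) = 2.0000 bits; with the given probabilities H = 1.8080 bits.
b·(H₀ − H) = 105 × (2.0000 − 1.8080) = 20.16 ms.

20 ms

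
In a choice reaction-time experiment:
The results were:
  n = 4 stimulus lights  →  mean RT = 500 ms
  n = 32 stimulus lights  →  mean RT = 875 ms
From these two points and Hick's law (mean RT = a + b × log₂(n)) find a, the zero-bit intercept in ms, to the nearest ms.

250 ms

b = (RT₂ − RT₁)/(log₂ n₂ − log₂ n₁) = (875 − 500)/(5 − 2) = 125 ms/bit.
Intercept: a = 500 − 125·log₂(4) = 250.000 ms.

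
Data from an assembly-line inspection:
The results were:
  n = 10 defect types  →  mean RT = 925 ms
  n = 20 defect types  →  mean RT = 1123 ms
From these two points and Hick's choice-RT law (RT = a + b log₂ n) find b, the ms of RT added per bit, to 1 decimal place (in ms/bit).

198.0 ms/bit

b = (RT₂ − RT₁)/(log₂ n₂ − log₂ n₁) = (1123 − 925)/(4.3219 − 3.3219) = 198.000 ms/bit.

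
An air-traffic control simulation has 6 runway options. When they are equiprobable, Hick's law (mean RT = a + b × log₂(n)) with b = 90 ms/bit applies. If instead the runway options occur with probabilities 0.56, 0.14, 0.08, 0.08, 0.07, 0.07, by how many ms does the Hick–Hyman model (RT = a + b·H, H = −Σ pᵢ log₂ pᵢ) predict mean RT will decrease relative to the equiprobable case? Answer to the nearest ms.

54 ms

The RT saving is b·ΔH. Equiprobable H₀ = log₂(6) = 2.5850 bits; with the given probabilities H = 1.9857 bits.
b·(H₀ − H) = 90 × (2.5850 − 1.9857) = 53.94 ms.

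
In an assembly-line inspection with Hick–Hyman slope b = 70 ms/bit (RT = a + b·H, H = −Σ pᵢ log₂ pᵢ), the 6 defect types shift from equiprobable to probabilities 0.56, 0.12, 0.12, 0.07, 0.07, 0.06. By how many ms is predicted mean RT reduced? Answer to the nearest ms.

42 ms

The RT saving is b·ΔH. Equiprobable H₀ = log₂(6) = 2.5850 bits; with the given probabilities H = 1.9832 bits.
b·(H₀ − H) = 70 × (2.5850 − 1.9832) = 42.12 ms.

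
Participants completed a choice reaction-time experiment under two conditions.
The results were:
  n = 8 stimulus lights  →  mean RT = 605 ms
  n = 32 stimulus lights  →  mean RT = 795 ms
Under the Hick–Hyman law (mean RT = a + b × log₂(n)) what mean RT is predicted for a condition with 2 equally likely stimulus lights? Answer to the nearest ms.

RT is linear in log₂ n, so two points fix the line:
  b = (795 − 605) / (log₂ 32 − log₂ 8) = 190 / (5 − 3) = 95 ms/bit
  a = 605 − 95 × 3 = 320 ms
Then RT(2) = 320 + 95 × log₂ 2 = 320 + 95 × 1 ≈ 415.000 ms.

415 ms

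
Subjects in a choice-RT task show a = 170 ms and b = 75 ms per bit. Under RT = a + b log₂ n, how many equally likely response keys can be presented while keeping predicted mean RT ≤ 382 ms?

7

75·log₂ n ≤ 382 − 170 = 212, giving log₂ n ≤ 2.8267 and n ≤ 7.094. The largest whole number is 7.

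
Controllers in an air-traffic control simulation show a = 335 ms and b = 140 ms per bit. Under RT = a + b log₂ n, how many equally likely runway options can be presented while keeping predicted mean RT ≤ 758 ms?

8

Information budget: (758 − 335)/140 = 3.0214 bits, so n ≤ 2^3.0214 = 8.120 → at most 8.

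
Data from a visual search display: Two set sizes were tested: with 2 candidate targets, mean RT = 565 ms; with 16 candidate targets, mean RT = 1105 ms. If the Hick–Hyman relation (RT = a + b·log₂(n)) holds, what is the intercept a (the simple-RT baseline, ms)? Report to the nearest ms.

The slope on a log₂ axis is (1105 − 565) / (4 − 1) = 180 ms/bit.
a = RT₁ − b·log₂ n₁ = 565 − 180 × 1 = 385.000 ms.

385 ms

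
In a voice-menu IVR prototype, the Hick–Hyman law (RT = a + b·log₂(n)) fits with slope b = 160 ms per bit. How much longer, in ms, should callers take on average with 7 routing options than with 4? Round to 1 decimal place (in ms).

ΔRT = (a + b log₂ n₂) − (a + b log₂ n₁) = b·(log₂ n₂ − log₂ n₁).
log₂(7) − log₂(4) = 2.8074 − 2 = 0.8074.
ΔRT = 160 × 0.8074 = 129.177 ms.

129.2 ms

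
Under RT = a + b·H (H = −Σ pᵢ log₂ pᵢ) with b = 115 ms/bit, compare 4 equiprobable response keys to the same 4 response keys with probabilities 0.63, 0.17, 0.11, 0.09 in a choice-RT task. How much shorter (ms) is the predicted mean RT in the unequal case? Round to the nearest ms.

Equiprobable entropy H₀ = log₂ 4 = 2.0000 bits.
Skewed entropy H = −Σ pᵢ log₂ pᵢ = 1.5175 bits.
ΔRT = b·(H₀ − H) = 115 × 0.4825 = 55.49 ms.

55 ms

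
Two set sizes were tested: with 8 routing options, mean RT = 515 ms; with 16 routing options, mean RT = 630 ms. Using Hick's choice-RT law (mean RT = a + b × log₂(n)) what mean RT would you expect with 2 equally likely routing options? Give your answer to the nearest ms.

Solve the two-equation system in a and b:
  b = (630 − 515) / (log₂ 16 − log₂ 8) = 115 / (4 − 3) = 115 ms/bit
  a = 515 − 115 × 3 = 170 ms
Then RT(2) = 170 + 115 × log₂ 2 = 170 + 115 × 1 ≈ 285.000 ms.

285 ms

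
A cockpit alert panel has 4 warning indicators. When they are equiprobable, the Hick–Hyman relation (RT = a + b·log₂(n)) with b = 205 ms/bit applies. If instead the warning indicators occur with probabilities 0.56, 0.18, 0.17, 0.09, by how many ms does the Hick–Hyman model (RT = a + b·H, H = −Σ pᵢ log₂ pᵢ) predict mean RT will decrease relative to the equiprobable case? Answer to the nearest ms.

Equiprobable entropy H₀ = log₂ 4 = 2.0000 bits.
Skewed entropy H = −Σ pᵢ log₂ pᵢ = 1.6610 bits.
ΔRT = b·(H₀ − H) = 205 × 0.3390 = 69.50 ms.

69 ms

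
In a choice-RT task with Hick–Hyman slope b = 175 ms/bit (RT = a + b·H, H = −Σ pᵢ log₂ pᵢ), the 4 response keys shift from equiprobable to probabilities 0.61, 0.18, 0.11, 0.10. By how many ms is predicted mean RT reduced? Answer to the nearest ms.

The RT saving is b·ΔH. Equiprobable H₀ = log₂(4) = 2.0000 bits; with the given probabilities H = 1.5628 bits.
b·(H₀ − H) = 175 × (2.0000 − 1.5628) = 76.51 ms.

77 ms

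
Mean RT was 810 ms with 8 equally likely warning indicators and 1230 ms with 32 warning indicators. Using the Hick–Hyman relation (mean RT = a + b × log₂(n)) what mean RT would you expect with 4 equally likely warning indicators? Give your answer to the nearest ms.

600 ms

RT is linear in log₂ n, so two points fix the line:
  b = (1230 − 810) / (log₂ 32 − log₂ 8) = 420 / (5 − 3) = 210 ms/bit
  a = 810 − 210 × 3 = 180 ms
Then RT(4) = 180 + 210 × log₂ 4 = 180 + 210 × 2 ≈ 600.000 ms.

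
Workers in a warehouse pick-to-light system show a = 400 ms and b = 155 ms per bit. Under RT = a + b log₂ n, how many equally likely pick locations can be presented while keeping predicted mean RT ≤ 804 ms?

6

Information budget: (804 − 400)/155 = 2.6065 bits, so n ≤ 2^2.6065 = 6.090 → at most 6.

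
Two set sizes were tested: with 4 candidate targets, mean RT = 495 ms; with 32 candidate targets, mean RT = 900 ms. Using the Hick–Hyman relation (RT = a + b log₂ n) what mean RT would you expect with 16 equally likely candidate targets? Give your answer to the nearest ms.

765 ms

Solve the two-equation system in a and b:
  b = (900 − 495) / (log₂ 32 − log₂ 4) = 405 / (5 − 2) = 135 ms/bit
  a = 495 − 135 × 2 = 225 ms
Then RT(16) = 225 + 135 × log₂ 16 = 225 + 135 × 4 ≈ 765.000 ms.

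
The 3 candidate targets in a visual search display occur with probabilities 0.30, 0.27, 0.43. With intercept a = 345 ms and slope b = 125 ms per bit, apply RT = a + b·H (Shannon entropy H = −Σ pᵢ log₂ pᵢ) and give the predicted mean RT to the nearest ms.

539 ms

H = 0.30·log₂(1/0.30) + 0.27·log₂(1/0.27) + 0.43·log₂(1/0.43) = 1.5547 bits.
RT = 345 + 125 × 1.5547 = 539.33 ms.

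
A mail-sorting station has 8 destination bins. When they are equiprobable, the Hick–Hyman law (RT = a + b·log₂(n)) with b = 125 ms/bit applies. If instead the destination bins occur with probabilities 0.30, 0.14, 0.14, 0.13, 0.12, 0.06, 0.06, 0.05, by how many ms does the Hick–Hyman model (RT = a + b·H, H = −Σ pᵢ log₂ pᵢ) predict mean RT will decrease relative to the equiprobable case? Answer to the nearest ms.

Equiprobable entropy H₀ = log₂ 8 = 3.0000 bits.
Skewed entropy H = −Σ pᵢ log₂ pᵢ = 2.7682 bits.
ΔRT = b·(H₀ − H) = 125 × 0.2318 = 28.98 ms.

29 ms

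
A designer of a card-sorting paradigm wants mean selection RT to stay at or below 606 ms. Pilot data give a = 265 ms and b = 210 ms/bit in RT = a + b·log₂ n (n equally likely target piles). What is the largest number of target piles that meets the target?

Information budget: (606 − 265)/210 = 1.6238 bits, so n ≤ 2^1.6238 = 3.082 → at most 3.

3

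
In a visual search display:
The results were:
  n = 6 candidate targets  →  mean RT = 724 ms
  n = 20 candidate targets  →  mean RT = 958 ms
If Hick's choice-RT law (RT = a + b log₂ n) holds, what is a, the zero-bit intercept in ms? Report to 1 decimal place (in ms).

375.8 ms

Slope: b = (958 − 724) / (log₂ 20 − log₂ 6) = 234/1.7370 = 134.718 ms/bit.
a = RT₁ − b·log₂ n₁ = 724 − 134.718 × 2.5850 = 375.760 ms.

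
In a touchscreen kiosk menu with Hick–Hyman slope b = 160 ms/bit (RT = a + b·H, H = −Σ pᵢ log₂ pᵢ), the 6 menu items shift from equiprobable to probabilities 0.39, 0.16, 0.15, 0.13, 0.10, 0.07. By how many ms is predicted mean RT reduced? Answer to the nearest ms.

Equiprobable entropy H₀ = log₂ 6 = 2.5850 bits.
Skewed entropy H = −Σ pᵢ log₂ pᵢ = 2.3468 bits.
ΔRT = b·(H₀ − H) = 160 × 0.2382 = 38.11 ms.

38 ms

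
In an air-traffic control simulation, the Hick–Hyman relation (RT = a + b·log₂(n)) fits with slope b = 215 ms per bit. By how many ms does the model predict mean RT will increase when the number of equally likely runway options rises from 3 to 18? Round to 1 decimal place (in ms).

Only the slope matters, since a is common to both: ΔRT = b·log₂(n₂/n₁).
log₂(18) − log₂(3) = 4.1699 − 1.5850 = 2.5850.
ΔRT = 215 × 2.5850 = 555.767 ms.

555.8 ms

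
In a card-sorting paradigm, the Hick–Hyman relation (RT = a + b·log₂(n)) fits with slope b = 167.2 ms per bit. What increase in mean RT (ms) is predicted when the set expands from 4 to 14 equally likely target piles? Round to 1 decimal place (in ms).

Only the slope matters, since a is common to both: ΔRT = b·log₂(n₂/n₁).
log₂(14) − log₂(4) = 3.8074 − 2 = 1.8074.
ΔRT = 167.2 × 1.8074 = 302.190 ms.

302.2 ms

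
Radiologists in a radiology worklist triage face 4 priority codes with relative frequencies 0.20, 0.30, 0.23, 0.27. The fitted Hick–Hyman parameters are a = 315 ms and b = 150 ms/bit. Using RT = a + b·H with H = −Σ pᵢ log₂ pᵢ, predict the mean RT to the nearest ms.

H = 0.20·log₂(1/0.20) + 0.30·log₂(1/0.30) + 0.23·log₂(1/0.23) + 0.27·log₂(1/0.27) = 1.9832 bits.
RT = 315 + 150 × 1.9832 = 612.47 ms.

612 ms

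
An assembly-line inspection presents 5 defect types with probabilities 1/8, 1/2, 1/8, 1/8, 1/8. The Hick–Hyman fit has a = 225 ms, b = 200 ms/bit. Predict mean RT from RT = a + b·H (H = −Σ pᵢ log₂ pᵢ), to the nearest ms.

625 ms

H = −Σ pᵢ log₂ pᵢ = 0.125·3 + 0.5·1 + 0.125·3 + 0.125·3 + 0.125·3 = 2.000 bits.
RT = 225 + 200 × 2.000 = 625.00 ms.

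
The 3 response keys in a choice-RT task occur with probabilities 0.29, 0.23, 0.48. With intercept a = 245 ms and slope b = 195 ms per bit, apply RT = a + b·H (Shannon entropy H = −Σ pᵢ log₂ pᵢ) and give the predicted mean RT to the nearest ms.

540 ms

H = 0.29·log₂(1/0.29) + 0.23·log₂(1/0.23) + 0.48·log₂(1/0.48) = 1.5138 bits.
RT = 245 + 195 × 1.5138 = 540.20 ms.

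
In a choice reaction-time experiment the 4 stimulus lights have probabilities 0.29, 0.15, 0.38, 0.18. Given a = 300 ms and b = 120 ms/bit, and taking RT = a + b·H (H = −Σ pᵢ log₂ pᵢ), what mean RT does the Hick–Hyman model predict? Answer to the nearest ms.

529 ms

H = 0.29·log₂(1/0.29) + 0.15·log₂(1/0.15) + 0.38·log₂(1/0.38) + 0.18·log₂(1/0.18) = 1.9042 bits.
RT = 300 + 120 × 1.9042 = 528.51 ms.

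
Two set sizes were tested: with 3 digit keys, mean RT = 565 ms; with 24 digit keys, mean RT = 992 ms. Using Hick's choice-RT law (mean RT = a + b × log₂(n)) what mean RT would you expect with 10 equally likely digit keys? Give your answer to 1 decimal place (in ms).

Fit slope and intercept:
  b = (992 − 565) / (log₂ 24 − log₂ 3) = 427 / (4.5850 − 1.5850) = 142.333 ms/bit
  a = 565 − 142.333 × 1.5850 = 339.407 ms
Then RT(10) = 339.407 + 142.333 × log₂ 10 = 339.407 + 142.333 × 3.3219 ≈ 812.228 ms.

812.2 ms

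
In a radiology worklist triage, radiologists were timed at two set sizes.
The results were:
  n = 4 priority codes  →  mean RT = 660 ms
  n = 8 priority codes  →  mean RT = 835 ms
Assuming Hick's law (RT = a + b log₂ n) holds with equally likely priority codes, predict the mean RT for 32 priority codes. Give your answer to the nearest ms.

1185 ms

RT is linear in log₂ n, so two points fix the line:
  b = (835 − 660) / (log₂ 8 − log₂ 4) = 175 / (3 − 2) = 175 ms/bit
  a = 660 − 175 × 2 = 310 ms
Then RT(32) = 310 + 175 × log₂ 32 = 310 + 175 × 5 ≈ 1185.000 ms.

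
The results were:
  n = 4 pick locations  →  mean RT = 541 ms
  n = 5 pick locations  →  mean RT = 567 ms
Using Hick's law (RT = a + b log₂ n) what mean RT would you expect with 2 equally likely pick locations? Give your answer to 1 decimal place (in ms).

With log₂ n on the abscissa the relation is linear; from the two conditions:
  b = (567 − 541) / (log₂ 5 − log₂ 4) = 26 / (2.3219 − 2) = 80.763 ms/bit
  a = 541 − 80.763 × 2 = 379.473 ms
Then RT(2) = 379.473 + 80.763 × log₂ 2 = 379.473 + 80.763 × 1 ≈ 460.237 ms.

460.2 ms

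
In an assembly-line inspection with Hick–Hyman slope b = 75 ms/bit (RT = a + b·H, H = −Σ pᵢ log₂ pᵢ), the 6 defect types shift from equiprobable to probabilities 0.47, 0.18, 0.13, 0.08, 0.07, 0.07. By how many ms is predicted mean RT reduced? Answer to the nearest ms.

31 ms

Equiprobable entropy H₀ = log₂ 6 = 2.5850 bits.
Skewed entropy H = −Σ pᵢ log₂ pᵢ = 2.1685 bits.
ΔRT = b·(H₀ − H) = 75 × 0.4164 = 31.23 ms.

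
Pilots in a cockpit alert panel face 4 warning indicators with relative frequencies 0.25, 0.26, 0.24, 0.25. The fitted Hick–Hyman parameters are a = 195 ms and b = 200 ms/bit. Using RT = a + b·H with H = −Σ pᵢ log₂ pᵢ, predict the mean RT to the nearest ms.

595 ms

Entropy contributions −pᵢ log₂ pᵢ: 0.5000, 0.5053, 0.4941, 0.5000; sum H = 1.9994 bits.
RT = a + bH = 195 + 200·1.9994 = 594.88 ms.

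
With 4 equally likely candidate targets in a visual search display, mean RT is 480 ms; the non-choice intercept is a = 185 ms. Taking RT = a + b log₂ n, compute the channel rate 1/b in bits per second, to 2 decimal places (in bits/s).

Choice component = 480 − 185 = 295 ms over log₂(4) = 2 bits.
b = 295 / 2 = 147.500 ms/bit, so 1/b = 6.780 bits/s.

6.78 bits/s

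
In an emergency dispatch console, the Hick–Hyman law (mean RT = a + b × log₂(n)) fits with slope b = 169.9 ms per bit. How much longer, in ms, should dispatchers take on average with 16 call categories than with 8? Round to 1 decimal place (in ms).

169.9 ms

Only the slope matters, since a is common to both: ΔRT = b·log₂(n₂/n₁).
log₂(16) − log₂(8) = log₂(16/8) = log₂(2) = 1.
ΔRT = 169.9 × 1.0000 = 169.900 ms.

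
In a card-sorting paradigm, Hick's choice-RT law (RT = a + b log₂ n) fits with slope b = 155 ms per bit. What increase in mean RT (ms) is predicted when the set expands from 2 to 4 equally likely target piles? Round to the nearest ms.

The intercept a cancels: ΔRT = b·(log₂ n₂ − log₂ n₁) = b·log₂(n₂/n₁).
log₂(4) − log₂(2) = log₂(4/2) = log₂(2) = 1.
ΔRT = 155 × 1.0000 = 155.000 ms.

155 ms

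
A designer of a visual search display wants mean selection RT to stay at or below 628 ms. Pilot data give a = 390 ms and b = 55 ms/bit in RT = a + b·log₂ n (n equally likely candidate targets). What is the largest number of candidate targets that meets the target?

Information budget: (628 − 390)/55 = 4.3273 bits, so n ≤ 2^4.3273 = 20.074 → at most 20.

20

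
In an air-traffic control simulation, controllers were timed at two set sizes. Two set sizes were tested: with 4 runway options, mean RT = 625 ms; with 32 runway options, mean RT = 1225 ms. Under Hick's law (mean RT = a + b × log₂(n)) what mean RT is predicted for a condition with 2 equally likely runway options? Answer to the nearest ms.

With log₂ n on the abscissa the relation is linear; from the two conditions:
  b = (1225 − 625) / (log₂ 32 − log₂ 4) = 600 / (5 − 2) = 200 ms/bit
  a = 625 − 200 × 2 = 225 ms
Then RT(2) = 225 + 200 × log₂ 2 = 225 + 200 × 1 ≈ 425.000 ms.

425 ms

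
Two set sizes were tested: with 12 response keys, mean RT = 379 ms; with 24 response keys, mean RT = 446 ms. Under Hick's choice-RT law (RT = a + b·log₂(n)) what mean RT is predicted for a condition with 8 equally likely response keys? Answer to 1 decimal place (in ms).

RT is linear in log₂ n, so two points fix the line:
  b = (446 − 379) / (log₂ 24 − log₂ 12) = 67 / (4.5850 − 3.5850) = 67.000 ms/bit
  a = 379 − 67.000 × 3.5850 = 138.808 ms
Then RT(8) = 138.808 + 67.000 × log₂ 8 = 138.808 + 67.000 × 3 ≈ 339.808 ms.

339.8 ms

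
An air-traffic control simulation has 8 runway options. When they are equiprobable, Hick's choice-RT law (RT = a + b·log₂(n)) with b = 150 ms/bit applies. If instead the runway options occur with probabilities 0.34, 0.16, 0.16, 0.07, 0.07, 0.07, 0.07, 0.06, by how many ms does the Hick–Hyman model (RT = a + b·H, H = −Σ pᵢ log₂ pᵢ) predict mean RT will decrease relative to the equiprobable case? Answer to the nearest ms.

Equiprobable entropy H₀ = log₂ 8 = 3.0000 bits.
Skewed entropy H = −Σ pᵢ log₂ pᵢ = 2.6930 bits.
ΔRT = b·(H₀ − H) = 150 × 0.3070 = 46.06 ms.

46 ms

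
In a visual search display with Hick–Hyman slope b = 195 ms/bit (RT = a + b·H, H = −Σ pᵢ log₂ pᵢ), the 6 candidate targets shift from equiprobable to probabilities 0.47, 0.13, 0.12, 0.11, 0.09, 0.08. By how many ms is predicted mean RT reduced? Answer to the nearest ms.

72 ms

The RT saving is b·ΔH. Equiprobable H₀ = log₂(6) = 2.5850 bits; with the given probabilities H = 2.2161 bits.
b·(H₀ − H) = 195 × (2.5850 − 2.2161) = 71.93 ms.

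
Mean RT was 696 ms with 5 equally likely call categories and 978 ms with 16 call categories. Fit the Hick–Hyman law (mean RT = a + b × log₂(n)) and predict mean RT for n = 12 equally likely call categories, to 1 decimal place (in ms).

With log₂ n on the abscissa the relation is linear; from the two conditions:
  b = (978 − 696) / (log₂ 16 − log₂ 5) = 282 / (4 − 2.3219) = 168.050 ms/bit
  a = 696 − 168.050 × 2.3219 = 305.800 ms
Then RT(12) = 305.800 + 168.050 × log₂ 12 = 305.800 + 168.050 × 3.5850 ≈ 908.253 ms.

908.3 ms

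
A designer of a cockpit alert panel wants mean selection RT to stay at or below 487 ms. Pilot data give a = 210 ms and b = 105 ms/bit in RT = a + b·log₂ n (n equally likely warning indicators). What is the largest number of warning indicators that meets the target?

6

Information budget: (487 − 210)/105 = 2.6381 bits, so n ≤ 2^2.6381 = 6.225 → at most 6.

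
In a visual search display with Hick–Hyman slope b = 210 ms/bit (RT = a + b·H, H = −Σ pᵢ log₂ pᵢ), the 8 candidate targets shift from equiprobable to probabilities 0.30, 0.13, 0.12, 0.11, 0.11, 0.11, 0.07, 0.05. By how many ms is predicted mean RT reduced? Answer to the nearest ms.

41 ms

The RT saving is b·ΔH. Equiprobable H₀ = log₂(8) = 3.0000 bits; with the given probabilities H = 2.8063 bits.
b·(H₀ − H) = 210 × (3.0000 − 2.8063) = 40.67 ms.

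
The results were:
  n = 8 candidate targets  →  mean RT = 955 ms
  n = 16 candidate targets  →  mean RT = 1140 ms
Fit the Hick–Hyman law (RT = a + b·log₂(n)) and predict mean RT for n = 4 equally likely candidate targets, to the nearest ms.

With log₂ n on the abscissa the relation is linear; from the two conditions:
  b = (1140 − 955) / (log₂ 16 − log₂ 8) = 185 / (4 − 3) = 185 ms/bit
  a = 955 − 185 × 3 = 400 ms
Then RT(4) = 400 + 185 × log₂ 4 = 400 + 185 × 2 ≈ 770.000 ms.

770 ms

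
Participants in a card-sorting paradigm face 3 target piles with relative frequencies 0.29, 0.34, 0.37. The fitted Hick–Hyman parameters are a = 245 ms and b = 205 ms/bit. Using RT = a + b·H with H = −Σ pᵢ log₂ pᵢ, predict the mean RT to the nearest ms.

568 ms

H = 0.29·log₂(1/0.29) + 0.34·log₂(1/0.34) + 0.37·log₂(1/0.37) = 1.5778 bits.
RT = 245 + 205 × 1.5778 = 568.45 ms.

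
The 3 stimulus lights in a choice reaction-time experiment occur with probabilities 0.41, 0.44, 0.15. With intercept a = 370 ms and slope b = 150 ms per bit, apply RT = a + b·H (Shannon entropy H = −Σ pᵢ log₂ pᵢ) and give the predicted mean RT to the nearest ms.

H = 0.41·log₂(1/0.41) + 0.44·log₂(1/0.44) + 0.15·log₂(1/0.15) = 1.4591 bits.
RT = 370 + 150 × 1.4591 = 588.86 ms.

589 ms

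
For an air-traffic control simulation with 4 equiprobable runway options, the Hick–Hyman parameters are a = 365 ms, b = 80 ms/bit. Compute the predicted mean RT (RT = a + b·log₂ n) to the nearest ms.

log₂(4) = 2 bits, so RT = 365 + 80 × 2 ≈ 525.000 ms.

525 ms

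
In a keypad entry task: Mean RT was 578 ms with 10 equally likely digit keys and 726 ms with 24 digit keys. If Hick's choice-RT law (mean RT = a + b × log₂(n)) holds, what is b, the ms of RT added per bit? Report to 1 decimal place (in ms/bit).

117.2 ms/bit

Slope: b = (726 − 578) / (log₂ 24 − log₂ 10) = 148/1.2630 = 117.178 ms/bit.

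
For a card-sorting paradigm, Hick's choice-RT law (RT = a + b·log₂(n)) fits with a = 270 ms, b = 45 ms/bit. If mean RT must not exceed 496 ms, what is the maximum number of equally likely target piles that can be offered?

Set 270 + 45·log₂ n ≤ 496 → log₂ n ≤ (496 − 270)/45 = 5.0222.
So n ≤ 2^5.0222 = 32.497; the largest integer n is 32.

32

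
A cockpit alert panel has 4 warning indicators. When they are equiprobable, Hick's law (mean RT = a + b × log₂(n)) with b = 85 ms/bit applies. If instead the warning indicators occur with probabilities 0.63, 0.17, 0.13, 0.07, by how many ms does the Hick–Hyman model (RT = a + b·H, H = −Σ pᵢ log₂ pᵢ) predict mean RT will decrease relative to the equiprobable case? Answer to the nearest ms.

42 ms

The RT saving is b·ΔH. Equiprobable H₀ = log₂(4) = 2.0000 bits; with the given probabilities H = 1.5057 bits.
b·(H₀ − H) = 85 × (2.0000 − 1.5057) = 42.01 ms.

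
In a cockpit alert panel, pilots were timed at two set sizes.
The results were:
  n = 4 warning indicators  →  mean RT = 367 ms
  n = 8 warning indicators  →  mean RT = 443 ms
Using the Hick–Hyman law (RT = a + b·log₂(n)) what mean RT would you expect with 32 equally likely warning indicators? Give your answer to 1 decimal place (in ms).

595.0 ms

Fit slope and intercept:
  b = (443 − 367) / (log₂ 8 − log₂ 4) = 76 / (3 − 2) = 76.000 ms/bit
  a = 367 − 76.000 × 2 = 215.000 ms
Then RT(32) = 215.000 + 76.000 × log₂ 32 = 215.000 + 76.000 × 5 ≈ 595.000 ms.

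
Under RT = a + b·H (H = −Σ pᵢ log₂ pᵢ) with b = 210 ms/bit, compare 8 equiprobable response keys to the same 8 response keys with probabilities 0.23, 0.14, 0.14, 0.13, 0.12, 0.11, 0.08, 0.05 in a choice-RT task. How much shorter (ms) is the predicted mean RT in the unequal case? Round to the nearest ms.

The RT saving is b·ΔH. Equiprobable H₀ = log₂(8) = 3.0000 bits; with the given probabilities H = 2.8895 bits.
b·(H₀ − H) = 210 × (3.0000 − 2.8895) = 23.21 ms.

23 ms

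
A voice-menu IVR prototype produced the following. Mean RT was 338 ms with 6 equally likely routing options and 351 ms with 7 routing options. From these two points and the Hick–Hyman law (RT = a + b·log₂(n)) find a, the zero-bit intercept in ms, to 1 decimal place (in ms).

b = (RT₂ − RT₁)/(log₂ n₂ − log₂ n₁) = (351 − 338)/(2.8074 − 2.5850) = 58.455 ms/bit.
a = RT₁ − b·log₂ n₁ = 338 − 58.455 × 2.5850 = 186.895 ms.

186.9 ms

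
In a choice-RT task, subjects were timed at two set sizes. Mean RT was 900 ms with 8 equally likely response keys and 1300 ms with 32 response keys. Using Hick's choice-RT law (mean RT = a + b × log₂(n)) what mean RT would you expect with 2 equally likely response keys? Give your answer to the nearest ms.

500 ms

Fit slope and intercept:
  b = (1300 − 900) / (log₂ 32 − log₂ 8) = 400 / (5 − 3) = 200 ms/bit
  a = 900 − 200 × 3 = 300 ms
Then RT(2) = 300 + 200 × log₂ 2 = 300 + 200 × 1 ≈ 500.000 ms.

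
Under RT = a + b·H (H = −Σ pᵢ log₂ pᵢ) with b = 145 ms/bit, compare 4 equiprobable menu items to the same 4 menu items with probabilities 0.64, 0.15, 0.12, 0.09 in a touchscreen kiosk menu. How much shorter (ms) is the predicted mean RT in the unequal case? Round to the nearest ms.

Equiprobable entropy H₀ = log₂ 4 = 2.0000 bits.
Skewed entropy H = −Σ pᵢ log₂ pᵢ = 1.5023 bits.
ΔRT = b·(H₀ − H) = 145 × 0.4977 = 72.16 ms.

72 ms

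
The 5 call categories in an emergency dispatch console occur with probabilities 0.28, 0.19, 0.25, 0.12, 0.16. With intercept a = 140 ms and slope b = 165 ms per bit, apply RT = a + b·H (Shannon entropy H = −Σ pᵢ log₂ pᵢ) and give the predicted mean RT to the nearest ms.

Entropy contributions −pᵢ log₂ pᵢ: 0.5142, 0.4552, 0.5000, 0.3671, 0.4230; sum H = 2.2595 bits.
RT = a + bH = 140 + 165·2.2595 = 512.82 ms.

513 ms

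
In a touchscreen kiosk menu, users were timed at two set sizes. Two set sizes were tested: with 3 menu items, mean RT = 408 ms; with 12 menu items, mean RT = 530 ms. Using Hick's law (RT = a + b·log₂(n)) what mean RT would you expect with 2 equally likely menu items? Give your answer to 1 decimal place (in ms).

372.3 ms

With log₂ n on the abscissa the relation is linear; from the two conditions:
  b = (530 − 408) / (log₂ 12 − log₂ 3) = 122 / (3.5850 − 1.5850) = 61.000 ms/bit
  a = 408 − 61.000 × 1.5850 = 311.317 ms
Then RT(2) = 311.317 + 61.000 × log₂ 2 = 311.317 + 61.000 × 1 ≈ 372.317 ms.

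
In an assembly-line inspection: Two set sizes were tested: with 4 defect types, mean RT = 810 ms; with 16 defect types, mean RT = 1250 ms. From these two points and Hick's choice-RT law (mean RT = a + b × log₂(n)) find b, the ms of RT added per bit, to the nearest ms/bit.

220 ms/bit

b = (RT₂ − RT₁)/(log₂ n₂ − log₂ n₁) = (1250 − 810)/(4 − 2) = 220 ms/bit.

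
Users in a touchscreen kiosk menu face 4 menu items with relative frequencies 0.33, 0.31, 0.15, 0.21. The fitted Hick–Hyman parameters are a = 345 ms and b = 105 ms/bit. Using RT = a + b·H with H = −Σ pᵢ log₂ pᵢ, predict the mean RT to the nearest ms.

Entropy contributions −pᵢ log₂ pᵢ: 0.5278, 0.5238, 0.4105, 0.4728; sum H = 1.9350 bits.
RT = a + bH = 345 + 105·1.9350 = 548.17 ms.

548 ms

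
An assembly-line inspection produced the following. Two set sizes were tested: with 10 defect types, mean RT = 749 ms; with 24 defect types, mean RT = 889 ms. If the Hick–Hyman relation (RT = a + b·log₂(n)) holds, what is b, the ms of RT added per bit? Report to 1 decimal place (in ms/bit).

Slope: b = (889 − 749) / (log₂ 24 − log₂ 10) = 140/1.2630 = 110.844 ms/bit.

110.8 ms/bit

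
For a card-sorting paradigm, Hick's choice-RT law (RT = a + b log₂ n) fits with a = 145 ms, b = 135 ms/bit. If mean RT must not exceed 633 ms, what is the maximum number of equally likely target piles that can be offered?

Set 145 + 135·log₂ n ≤ 633 → log₂ n ≤ (633 − 145)/135 = 3.6148.
So n ≤ 2^3.6148 = 12.251; the largest integer n is 12.

12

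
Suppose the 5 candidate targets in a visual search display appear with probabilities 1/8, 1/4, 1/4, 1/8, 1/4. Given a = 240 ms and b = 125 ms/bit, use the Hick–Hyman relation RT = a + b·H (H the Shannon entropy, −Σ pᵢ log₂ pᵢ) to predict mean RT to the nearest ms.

521 ms

H = −Σ pᵢ log₂ pᵢ = 0.125·3 + 0.25·2 + 0.25·2 + 0.125·3 + 0.25·2 = 2.250 bits.
RT = 240 + 125 × 2.250 = 521.25 ms.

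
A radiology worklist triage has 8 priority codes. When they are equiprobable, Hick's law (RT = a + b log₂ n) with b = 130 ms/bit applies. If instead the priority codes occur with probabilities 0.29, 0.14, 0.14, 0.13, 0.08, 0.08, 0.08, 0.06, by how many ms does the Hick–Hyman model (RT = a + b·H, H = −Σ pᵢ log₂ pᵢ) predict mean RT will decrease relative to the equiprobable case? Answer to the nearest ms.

24 ms

Equiprobable entropy H₀ = log₂ 8 = 3.0000 bits.
Skewed entropy H = −Σ pᵢ log₂ pᵢ = 2.8128 bits.
ΔRT = b·(H₀ − H) = 130 × 0.1872 = 24.33 ms.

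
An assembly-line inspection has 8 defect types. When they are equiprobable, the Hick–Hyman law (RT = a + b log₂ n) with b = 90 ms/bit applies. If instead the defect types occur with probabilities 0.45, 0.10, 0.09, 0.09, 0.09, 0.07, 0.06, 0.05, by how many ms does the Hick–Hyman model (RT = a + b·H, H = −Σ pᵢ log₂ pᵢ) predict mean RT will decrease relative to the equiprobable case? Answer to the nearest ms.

The RT saving is b·ΔH. Equiprobable H₀ = log₂(8) = 3.0000 bits; with the given probabilities H = 2.5167 bits.
b·(H₀ − H) = 90 × (3.0000 − 2.5167) = 43.49 ms.

43 ms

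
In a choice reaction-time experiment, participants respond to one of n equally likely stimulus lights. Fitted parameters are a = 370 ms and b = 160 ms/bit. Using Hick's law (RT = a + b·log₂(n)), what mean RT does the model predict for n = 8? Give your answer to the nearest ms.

log₂(8) = 3 bits, so RT = 370 + 160 × 3 ≈ 850.000 ms.

850 ms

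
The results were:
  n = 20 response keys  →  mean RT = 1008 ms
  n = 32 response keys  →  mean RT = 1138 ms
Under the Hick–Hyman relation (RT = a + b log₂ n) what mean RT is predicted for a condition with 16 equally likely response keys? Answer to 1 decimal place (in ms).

Solve the two-equation system in a and b:
  b = (1138 − 1008) / (log₂ 32 − log₂ 20) = 130 / (5 − 4.3219) = 191.720 ms/bit
  a = 1008 − 191.720 × 4.3219 = 179.400 ms
Then RT(16) = 179.400 + 191.720 × log₂ 16 = 179.400 + 191.720 × 4 ≈ 946.280 ms.

946.3 ms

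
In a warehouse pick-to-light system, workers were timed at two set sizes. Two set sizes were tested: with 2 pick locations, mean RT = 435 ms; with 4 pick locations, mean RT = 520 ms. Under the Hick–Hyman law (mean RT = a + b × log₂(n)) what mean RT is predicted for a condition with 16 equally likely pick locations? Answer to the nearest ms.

Solve the two-equation system in a and b:
  b = (520 − 435) / (log₂ 4 − log₂ 2) = 85 / (2 − 1) = 85 ms/bit
  a = 435 − 85 × 1 = 350 ms
Then RT(16) = 350 + 85 × log₂ 16 = 350 + 85 × 4 ≈ 690.000 ms.

690 ms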